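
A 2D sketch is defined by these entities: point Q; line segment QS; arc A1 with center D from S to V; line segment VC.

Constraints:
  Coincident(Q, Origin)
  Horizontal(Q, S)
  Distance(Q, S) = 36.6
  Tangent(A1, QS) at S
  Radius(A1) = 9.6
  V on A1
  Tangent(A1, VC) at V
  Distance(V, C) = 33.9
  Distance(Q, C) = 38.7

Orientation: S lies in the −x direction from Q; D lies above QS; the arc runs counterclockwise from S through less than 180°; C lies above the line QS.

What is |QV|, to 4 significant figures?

28.45

Checks: Q = (0.00, 0.00) ✓; |DV| = 9.600 ✓; ∠(DV, VC) = 90.00° ✓; |VC| = 33.90 ✓; |QC| = 38.70 ✓.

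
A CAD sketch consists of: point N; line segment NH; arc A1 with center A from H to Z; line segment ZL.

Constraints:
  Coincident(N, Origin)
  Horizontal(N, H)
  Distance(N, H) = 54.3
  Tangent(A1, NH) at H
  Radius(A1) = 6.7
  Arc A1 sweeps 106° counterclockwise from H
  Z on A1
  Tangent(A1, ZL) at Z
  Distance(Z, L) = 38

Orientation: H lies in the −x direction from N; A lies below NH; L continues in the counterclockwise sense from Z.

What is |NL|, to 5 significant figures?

67.516

On A1, H sits at bearing 90° from A; a 106° counterclockwise sweep puts Z at bearing 196°, so Z = A + 6.7·(cos 196°, sin 196°) = (-60.740, -8.5468). A1 meets ZL tangentially, so AZ is at right angles to ZL, so ZL runs along (−sin 196°, cos 196°); with |ZL| = 38.0, L = (-50.266, -45.075). Then |NL| = |L − N| = 67.516.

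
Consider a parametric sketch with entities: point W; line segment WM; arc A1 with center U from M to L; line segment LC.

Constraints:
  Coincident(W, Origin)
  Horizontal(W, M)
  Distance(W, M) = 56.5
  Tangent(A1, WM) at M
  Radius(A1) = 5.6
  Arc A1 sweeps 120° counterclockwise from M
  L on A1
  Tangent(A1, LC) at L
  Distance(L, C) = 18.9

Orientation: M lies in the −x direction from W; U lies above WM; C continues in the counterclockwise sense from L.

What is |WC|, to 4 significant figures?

65.93

On A1, M sits at bearing -90° from U; a 120° counterclockwise sweep puts L at bearing 30°, so L = U + 5.6·(cos 30°, sin 30°) = (-51.65, 8.400). A1 meets LC tangentially, so UL is at right angles to LC, so LC runs along (−sin 30°, cos 30°); with |LC| = 18.9, C = (-61.10, 24.77). Then |WC| = |C − W| = 65.93.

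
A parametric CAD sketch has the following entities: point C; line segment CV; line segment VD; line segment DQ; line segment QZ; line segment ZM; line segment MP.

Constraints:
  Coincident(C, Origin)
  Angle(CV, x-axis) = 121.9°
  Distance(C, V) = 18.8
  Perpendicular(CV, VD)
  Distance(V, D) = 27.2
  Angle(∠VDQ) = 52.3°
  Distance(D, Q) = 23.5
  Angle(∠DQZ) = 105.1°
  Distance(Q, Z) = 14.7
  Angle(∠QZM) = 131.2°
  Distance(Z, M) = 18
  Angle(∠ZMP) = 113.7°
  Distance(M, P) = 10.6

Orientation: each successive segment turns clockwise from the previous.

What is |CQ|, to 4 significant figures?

12.83

C is at the origin; CV runs at 121.9° with length 18.8, so V = (-9.935, 15.96). CV is perpendicular to VD, so VD runs at 31.90°; with |VD| = 27.2, D = (13.16, 30.33). ∠VDQ = 52.3° gives DQ at -95.80° from the x-axis; with |DQ| = 23.5, Q = (10.78, 6.954). Then |CQ| = |Q − C| = 12.83.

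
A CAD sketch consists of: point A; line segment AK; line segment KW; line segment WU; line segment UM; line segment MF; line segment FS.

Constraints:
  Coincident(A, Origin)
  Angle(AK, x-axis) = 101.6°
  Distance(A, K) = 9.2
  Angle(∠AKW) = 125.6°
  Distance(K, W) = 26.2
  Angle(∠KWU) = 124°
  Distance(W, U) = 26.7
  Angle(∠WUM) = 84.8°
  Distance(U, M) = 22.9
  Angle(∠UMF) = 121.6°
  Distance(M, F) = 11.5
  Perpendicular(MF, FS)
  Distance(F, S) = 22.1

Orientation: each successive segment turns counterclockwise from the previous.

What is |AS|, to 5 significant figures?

27.347

A is at the origin; AK runs at 101.6° with length 9.2, so K = (-1.8499, 9.0121). ∠AKW = 125.6° gives KW at 156.00° from the x-axis; with |KW| = 26.2, W = (-25.785, 19.669). ∠KWU = 124.0° gives WU at -148.00° from the x-axis; with |WU| = 26.7, U = (-48.428, 5.5197). ∠WUM = 84.8° gives UM at -52.800° from the x-axis; with |UM| = 22.9, M = (-34.582, -12.721). ∠UMF = 121.6° gives MF at 5.6000° from the x-axis; with |MF| = 11.5, F = (-23.137, -11.599). The perpendicularity gives FS at right angles to MF, so FS runs at 95.600°; with |FS| = 22.1, S = (-25.294, 10.396). Then |AS| = |S − A| = 27.347.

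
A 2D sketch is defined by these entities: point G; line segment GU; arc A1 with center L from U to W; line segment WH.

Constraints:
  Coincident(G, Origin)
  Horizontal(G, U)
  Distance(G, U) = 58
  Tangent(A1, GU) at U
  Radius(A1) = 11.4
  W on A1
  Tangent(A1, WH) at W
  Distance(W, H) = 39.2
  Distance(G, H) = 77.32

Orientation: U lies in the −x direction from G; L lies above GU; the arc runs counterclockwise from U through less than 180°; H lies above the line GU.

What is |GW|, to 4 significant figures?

49.12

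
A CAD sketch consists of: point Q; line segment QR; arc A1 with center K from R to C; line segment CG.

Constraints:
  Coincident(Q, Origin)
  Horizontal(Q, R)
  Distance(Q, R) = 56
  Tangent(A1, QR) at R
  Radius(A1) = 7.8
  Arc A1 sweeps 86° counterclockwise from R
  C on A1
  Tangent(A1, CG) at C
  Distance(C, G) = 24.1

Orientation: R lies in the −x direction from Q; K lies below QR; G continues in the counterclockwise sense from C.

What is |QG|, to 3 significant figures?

72.6

Q is at the origin; QR is horizontal with |QR| = 56.0 and R on the −x side, so R = (-56.0, 0.00). Since A1 is tangent to QR there, KR ⟂ QR, so K = R + (0, -7.8) = (-56.0, -7.80). On A1, R sits at bearing 90° from K; an 86° counterclockwise sweep puts C at bearing 176°, so C = K + 7.8·(cos 176°, sin 176°) = (-63.8, -7.26). The tangent condition forces KC to be normal to CG, so CG runs along (−sin 176°, cos 176°); with |CG| = 24.1, G = (-65.5, -31.3). Then |QG| = |G − Q| = 72.6.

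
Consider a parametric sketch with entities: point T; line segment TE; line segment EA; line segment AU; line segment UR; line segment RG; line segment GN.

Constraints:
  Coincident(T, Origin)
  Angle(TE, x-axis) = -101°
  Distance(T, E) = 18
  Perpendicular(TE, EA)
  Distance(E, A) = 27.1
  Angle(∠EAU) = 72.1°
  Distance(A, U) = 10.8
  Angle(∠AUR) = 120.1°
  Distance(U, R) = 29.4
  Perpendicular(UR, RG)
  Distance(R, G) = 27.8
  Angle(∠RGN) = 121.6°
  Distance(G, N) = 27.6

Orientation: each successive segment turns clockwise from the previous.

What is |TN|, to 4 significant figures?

48.64

T is at the origin; TE runs at -101.0° with length 18.0, so E = (-3.435, -17.67). TE ⟂ EA, so EA runs at 169.0°; with |EA| = 27.1, A = (-30.04, -12.50). ∠EAU = 72.1° gives AU at 61.10° from the x-axis; with |AU| = 10.8, U = (-24.82, -3.043). ∠AUR = 120.1° gives UR at 1.200° from the x-axis; with |UR| = 29.4, R = (4.576, -2.428). The perpendicularity gives RG at right angles to UR, so RG runs at -88.80°; with |RG| = 27.8, G = (5.159, -30.22). ∠RGN = 121.6° gives GN at -147.2° from the x-axis; with |GN| = 27.6, N = (-18.04, -45.17). Then |TN| = |N − T| = 48.64.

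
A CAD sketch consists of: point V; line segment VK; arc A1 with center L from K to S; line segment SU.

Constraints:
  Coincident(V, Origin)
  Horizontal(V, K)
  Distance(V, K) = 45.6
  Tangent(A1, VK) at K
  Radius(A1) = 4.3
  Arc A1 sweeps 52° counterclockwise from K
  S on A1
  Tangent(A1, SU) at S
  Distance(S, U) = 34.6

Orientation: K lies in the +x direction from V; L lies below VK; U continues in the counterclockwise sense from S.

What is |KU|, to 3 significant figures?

38.0

On A1, K sits at bearing 90° from L; a 52° counterclockwise sweep puts S at bearing 142°, so S = L + 4.3·(cos 142°, sin 142°) = (42.2, -1.65). A1 meets SU tangentially, so LS is at right angles to SU, so SU runs along (−sin 142°, cos 142°); with |SU| = 34.6, U = (20.9, -28.9). Then |KU| = |U − K| = 38.0.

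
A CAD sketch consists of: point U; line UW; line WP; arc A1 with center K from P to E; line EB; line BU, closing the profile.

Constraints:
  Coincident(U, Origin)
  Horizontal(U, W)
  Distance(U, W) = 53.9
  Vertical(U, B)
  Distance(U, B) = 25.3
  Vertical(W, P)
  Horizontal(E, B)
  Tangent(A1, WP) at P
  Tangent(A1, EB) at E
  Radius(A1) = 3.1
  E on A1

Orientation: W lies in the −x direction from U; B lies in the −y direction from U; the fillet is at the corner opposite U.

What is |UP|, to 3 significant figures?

58.3

U is at the origin; UW is horizontal with |UW| = 53.9 and W on the −x side, so W = (-53.9, 0.00). UB is vertical with |UB| = 25.3 and B on the −y side, so B = (0.00, -25.3). The virtual corner opposite U is at (-53.9, -25.3). Since A1 is tangent to WP there, KP ⟂ WP and tangency of A1 to EB means the radius KE is perpendicular to EB, with radius 3.1, so the center K sits 3.1 in from both sides at K = (-50.8, -22.2). That places the tangent points at P = (-53.9, -22.2) on WP and E = (-50.8, -25.3) on EB. Then |UP| = |P − U| = 58.3.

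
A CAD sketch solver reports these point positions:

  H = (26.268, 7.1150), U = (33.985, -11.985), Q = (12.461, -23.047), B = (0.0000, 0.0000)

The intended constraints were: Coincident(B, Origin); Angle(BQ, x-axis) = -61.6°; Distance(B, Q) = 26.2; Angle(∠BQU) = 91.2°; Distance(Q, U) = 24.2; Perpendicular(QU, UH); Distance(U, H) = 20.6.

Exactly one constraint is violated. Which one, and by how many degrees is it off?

Perpendicular(QU, UH) — off by 5.20°.

B = (0.00, 0.00) ✓; BQ at -61.60° ✓; |BQ| = 26.20 ✓; ∠BQU = 91.20° ✓; |QU| = 24.20 ✓; ∠(QU, UH) = 84.80° ✗; |UH| = 20.60 ✓.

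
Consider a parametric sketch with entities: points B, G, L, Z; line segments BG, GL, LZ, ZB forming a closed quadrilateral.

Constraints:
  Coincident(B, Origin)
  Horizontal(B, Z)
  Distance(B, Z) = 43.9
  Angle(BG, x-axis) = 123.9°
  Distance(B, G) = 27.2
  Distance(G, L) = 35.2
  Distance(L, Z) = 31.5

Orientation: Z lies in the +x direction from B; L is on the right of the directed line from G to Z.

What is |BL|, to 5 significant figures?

12.428

B is at the origin; B and Z share the same y with |BZ| = 43.9 and Z in +x, so Z = (43.9, 0). BG runs at 123.9° with |BG| = 27.2, so G = (-15.171, 22.576). L is determined by |GL| = 35.2 and |LZ| = 31.5 together: it lies at the intersection of circle(G, 35.2) and circle(Z, 31.5). With |GZ| = 63.238, the foot of the radical line on GZ is 33.570 from G and the perpendicular offset is √(35.2² − 33.570²) = 10.587. Taking the right-of-GZ solution: L = (12.408, 0.70246).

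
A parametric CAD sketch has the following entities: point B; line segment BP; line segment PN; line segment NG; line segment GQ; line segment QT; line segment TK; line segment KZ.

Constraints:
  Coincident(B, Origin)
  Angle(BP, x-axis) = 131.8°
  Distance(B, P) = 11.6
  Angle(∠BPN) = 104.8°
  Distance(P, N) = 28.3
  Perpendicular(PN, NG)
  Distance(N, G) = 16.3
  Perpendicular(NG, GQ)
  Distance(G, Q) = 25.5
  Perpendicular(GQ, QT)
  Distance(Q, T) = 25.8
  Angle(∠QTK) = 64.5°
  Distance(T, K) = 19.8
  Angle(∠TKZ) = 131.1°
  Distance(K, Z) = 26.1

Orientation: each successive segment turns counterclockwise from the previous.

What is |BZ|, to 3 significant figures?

33.3

B is at the origin; BP runs at 131.8° with length 11.6, so P = (-7.73, 8.65). ∠BPN = 104.8° gives PN at -153° from the x-axis; with |PN| = 28.3, N = (-32.9, -4.20). PN ⟂ NG, so NG runs at -63.0°; with |NG| = 16.3, G = (-25.5, -18.7). NG is perpendicular to GQ, so GQ runs at 27.0°; with |GQ| = 25.5, Q = (-2.83, -7.15). GQ ⟂ QT, so QT runs at 117°; with |QT| = 25.8, T = (-14.5, 15.8). ∠QTK = 64.5° gives TK at -128° from the x-axis; with |TK| = 19.8, K = (-26.6, 0.133). ∠TKZ = 131.1° gives KZ at -78.6° from the x-axis; with |KZ| = 26.1, Z = (-21.4, -25.5). Then |BZ| = |Z − B| = 33.3.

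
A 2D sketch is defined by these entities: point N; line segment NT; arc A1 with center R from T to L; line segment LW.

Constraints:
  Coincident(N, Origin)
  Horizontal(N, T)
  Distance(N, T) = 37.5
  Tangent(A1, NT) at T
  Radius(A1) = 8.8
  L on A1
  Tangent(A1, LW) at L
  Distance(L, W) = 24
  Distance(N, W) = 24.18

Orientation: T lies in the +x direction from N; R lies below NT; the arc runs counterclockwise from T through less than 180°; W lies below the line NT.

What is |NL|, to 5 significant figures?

31.394

N is at the origin; N and T share the same y with |NT| = 37.5 and T on the +x side, so T = (37.500, 0.0000). The tangent condition forces RT to be normal to NT, so R = T + (0, -8.8) = (37.500, -8.8000). Since RL ⟂ LW (tangency), |RW| = √(8.8² + 24.0²) = 25.562 regardless of where L sits on A1. So W lies on both circle(N, 24.18) and circle(R, 25.562); the below-NT intersection is W = (14.288, -19.507). L is the foot of the tangent from W: L = (31.288, -2.5665).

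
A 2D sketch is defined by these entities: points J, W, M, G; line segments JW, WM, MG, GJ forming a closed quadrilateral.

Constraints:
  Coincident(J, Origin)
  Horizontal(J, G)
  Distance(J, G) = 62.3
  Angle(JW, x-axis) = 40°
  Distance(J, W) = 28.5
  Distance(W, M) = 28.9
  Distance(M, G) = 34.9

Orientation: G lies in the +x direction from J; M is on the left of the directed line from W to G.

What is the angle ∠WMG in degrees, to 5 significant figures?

87.728°

Checks: |WM| = 28.90 ✓; |MG| = 34.90 ✓.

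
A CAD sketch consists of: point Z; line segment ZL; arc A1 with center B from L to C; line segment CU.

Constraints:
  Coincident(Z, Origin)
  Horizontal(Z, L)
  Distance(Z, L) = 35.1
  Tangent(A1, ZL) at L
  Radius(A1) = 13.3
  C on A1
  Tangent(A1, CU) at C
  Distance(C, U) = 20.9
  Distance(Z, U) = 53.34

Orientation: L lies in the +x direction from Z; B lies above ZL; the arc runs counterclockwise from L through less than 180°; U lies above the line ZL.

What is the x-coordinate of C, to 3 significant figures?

47.0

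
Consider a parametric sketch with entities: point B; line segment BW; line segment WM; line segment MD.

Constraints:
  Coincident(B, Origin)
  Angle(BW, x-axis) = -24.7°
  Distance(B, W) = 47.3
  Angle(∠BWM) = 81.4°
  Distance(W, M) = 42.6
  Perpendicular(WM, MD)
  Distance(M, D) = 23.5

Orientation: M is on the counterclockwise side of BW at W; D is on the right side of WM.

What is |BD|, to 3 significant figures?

78.7

∠BWM = 81.4°, so WM runs at -24.7° + (180° − 81.4°) = 73.9° from the x-axis; with |WM| = 42.6, M = W + 42.6·(cos 73.9°, sin 73.9°) = (54.8, 21.2). WM is perpendicular to MD; with |MD| = 23.5 on the right of WM, D = M + 23.5·(0.961, -0.277) = (77.4, 14.6). Then |BD| = |D − B| = 78.7.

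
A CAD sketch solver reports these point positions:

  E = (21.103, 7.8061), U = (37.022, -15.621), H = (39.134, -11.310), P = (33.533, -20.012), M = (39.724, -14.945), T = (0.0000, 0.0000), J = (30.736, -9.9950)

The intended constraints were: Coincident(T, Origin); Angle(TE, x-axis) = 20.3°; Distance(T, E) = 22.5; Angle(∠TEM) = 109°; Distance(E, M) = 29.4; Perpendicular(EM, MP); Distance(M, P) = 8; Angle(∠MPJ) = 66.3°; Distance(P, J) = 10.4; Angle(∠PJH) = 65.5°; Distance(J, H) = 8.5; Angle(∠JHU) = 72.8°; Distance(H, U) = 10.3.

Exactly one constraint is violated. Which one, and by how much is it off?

Distance(H, U) = 10.3 — off by 5.50.

T = (0.00, 0.00) ✓; TE at 20.30° ✓; |TE| = 22.50 ✓; ∠TEM = 109.0° ✓; |EM| = 29.40 ✓; ∠(EM, MP) = 90.00° ✓; |MP| = 8.000 ✓; ∠MPJ = 66.30° ✓; |PJ| = 10.40 ✓; ∠PJH = 65.50° ✓; |JH| = 8.500 ✓; ∠JHU = 72.80° ✓; |HU| = 4.801 ✗.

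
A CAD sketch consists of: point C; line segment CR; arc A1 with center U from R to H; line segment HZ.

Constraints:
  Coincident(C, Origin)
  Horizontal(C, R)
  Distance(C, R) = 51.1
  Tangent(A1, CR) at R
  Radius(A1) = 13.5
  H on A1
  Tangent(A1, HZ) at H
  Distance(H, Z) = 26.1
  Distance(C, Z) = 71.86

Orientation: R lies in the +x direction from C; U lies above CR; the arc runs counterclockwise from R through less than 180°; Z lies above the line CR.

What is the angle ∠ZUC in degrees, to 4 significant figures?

119.0°

Checks: C.y = 0.00, R.y = 0.00 ✓; |UH| = 13.50 ✓; ∠(UH, HZ) = 90.00° ✓; |HZ| = 26.10 ✓; |CZ| = 71.86 ✓.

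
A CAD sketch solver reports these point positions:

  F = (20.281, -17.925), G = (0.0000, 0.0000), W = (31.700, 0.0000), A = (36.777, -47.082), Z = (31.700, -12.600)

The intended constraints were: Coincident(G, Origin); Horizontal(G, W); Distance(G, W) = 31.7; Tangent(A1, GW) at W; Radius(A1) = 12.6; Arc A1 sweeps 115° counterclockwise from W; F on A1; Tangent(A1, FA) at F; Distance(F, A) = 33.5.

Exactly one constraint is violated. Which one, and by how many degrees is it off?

Tangent(A1, FA) at F — off by 4.50°.

G = (0.00, 0.00) ✓; G.y = 0.00, W.y = 0.00 ✓; |GW| = 31.70 ✓; ∠(ZW, WG) = 90.00° ✓; |ZW| = 12.60 ✓; bearing(Z→F) − bearing(Z→W) = 115.0° ✓; |ZF| = 12.60 ✓; ∠(ZF, FA) = 85.50° ✗; |FA| = 33.50 ✓.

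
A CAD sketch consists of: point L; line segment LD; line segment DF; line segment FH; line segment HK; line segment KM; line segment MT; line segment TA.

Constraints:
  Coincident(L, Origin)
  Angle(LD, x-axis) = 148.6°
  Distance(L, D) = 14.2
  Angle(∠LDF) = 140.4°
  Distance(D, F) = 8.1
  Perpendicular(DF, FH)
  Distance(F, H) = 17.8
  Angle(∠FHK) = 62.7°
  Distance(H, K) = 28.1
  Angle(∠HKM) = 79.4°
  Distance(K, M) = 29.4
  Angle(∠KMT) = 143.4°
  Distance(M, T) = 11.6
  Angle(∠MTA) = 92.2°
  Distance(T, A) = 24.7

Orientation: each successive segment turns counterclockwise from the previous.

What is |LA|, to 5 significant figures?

31.584

L is at the origin; LD runs at 148.6° with length 14.2, so D = (-12.120, 7.3983). ∠LDF = 140.4° gives DF at -171.80° from the x-axis; with |DF| = 8.1, F = (-20.138, 6.2430). The perpendicularity gives FH at right angles to DF, so FH runs at -81.800°; with |FH| = 17.8, H = (-17.599, -11.375). ∠FHK = 62.7° gives HK at 35.500° from the x-axis; with |HK| = 28.1, K = (5.2778, 4.9428). ∠HKM = 79.4° gives KM at 136.10° from the x-axis; with |KM| = 29.4, M = (-15.906, 25.329). ∠KMT = 143.4° gives MT at 172.70° from the x-axis; with |MT| = 11.6, T = (-27.412, 26.803). ∠MTA = 92.2° gives TA at -99.500° from the x-axis; with |TA| = 24.7, A = (-31.489, 2.4415). Then |LA| = |A − L| = 31.584.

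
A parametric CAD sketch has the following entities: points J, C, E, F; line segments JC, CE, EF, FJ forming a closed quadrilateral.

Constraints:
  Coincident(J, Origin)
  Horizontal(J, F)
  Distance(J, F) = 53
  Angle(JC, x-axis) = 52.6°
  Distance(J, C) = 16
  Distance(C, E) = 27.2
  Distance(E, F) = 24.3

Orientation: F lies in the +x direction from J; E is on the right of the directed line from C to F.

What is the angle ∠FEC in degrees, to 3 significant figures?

122°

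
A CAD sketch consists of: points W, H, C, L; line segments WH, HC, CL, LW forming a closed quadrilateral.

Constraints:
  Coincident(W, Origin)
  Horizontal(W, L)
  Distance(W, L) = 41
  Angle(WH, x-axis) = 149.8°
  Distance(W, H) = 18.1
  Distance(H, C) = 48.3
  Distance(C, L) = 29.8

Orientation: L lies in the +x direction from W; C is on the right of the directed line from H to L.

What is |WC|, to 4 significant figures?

30.66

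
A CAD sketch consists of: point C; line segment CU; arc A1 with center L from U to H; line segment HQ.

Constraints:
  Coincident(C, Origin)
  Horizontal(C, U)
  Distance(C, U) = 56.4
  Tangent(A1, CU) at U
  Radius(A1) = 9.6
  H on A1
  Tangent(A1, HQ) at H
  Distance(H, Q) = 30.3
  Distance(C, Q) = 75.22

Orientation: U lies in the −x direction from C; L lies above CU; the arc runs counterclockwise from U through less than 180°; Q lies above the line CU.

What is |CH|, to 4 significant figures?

50.21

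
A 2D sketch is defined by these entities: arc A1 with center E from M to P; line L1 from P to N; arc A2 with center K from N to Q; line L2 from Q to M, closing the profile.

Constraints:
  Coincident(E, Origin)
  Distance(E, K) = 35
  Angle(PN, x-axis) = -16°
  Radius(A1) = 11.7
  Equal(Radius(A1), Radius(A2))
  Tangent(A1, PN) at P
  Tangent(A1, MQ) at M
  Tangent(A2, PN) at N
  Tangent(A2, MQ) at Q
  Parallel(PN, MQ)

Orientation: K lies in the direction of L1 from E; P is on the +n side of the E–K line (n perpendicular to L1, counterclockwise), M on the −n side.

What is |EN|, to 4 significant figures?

36.90

The slot axis is L1's direction at -16.0°, so u = (cos -16.0°, sin -16.0°) = (0.9613, -0.2756) and n = (−sin -16.0°, cos -16.0°) = (0.2756, 0.9613). E is at the origin and K lies 35.0 along u from E, so K = 35.0·u = (33.64, -9.647). Tangency of A1 to both parallel lines with radius 11.7 puts P and M at E ± 11.7·n: P = (3.225, 11.25), M = (-3.225, -11.25). Equal radii place N and Q the same way about K: N = K + 11.7·n = (36.87, 1.599), Q = K − 11.7·n = (30.42, -20.89). Then |EN| = |N − E| = 36.90.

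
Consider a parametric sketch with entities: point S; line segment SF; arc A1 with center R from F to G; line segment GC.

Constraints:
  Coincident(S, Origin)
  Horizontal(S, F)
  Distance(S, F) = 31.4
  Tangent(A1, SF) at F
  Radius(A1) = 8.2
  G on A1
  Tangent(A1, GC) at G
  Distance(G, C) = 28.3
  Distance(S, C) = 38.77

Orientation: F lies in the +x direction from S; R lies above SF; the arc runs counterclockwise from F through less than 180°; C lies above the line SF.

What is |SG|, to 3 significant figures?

39.8

S is at the origin; S and F share the same y with |SF| = 31.4 and F on the +x side, so F = (31.4, 0.00). A1 meets SF tangentially, so RF is at right angles to SF, so R = F + (0, 8.2) = (31.4, 8.20). Since RG ⟂ GC (tangency), |RC| = √(8.2² + 28.3²) = 29.5 regardless of where G sits on A1. So C lies on both circle(S, 38.77) and circle(R, 29.5); the above-SF intersection is C = (17.9, 34.4). G is the foot of the tangent from C: G = (37.4, 13.8).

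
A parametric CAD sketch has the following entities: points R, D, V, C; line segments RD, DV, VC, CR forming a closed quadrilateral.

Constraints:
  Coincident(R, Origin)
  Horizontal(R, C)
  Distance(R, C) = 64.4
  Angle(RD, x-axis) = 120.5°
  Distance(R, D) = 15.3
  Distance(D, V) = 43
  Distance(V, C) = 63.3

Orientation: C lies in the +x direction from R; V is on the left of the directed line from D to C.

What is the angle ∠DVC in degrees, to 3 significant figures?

85.0°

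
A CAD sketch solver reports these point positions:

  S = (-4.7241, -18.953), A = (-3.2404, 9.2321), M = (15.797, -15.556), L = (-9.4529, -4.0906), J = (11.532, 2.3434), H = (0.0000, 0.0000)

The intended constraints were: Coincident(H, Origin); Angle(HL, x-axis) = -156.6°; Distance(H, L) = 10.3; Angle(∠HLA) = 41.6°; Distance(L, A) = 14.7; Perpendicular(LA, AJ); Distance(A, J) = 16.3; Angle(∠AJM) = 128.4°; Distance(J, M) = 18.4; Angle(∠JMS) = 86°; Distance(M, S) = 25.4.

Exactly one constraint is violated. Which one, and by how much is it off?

Distance(M, S) = 25.4 — off by 4.60.

H = (0.00, 0.00) ✓; HL at -156.6° ✓; |HL| = 10.30 ✓; ∠HLA = 41.60° ✓; |LA| = 14.70 ✓; ∠(LA, AJ) = 90.00° ✓; |AJ| = 16.30 ✓; ∠AJM = 128.4° ✓; |JM| = 18.40 ✓; ∠JMS = 86.00° ✓; |MS| = 20.80 ✗.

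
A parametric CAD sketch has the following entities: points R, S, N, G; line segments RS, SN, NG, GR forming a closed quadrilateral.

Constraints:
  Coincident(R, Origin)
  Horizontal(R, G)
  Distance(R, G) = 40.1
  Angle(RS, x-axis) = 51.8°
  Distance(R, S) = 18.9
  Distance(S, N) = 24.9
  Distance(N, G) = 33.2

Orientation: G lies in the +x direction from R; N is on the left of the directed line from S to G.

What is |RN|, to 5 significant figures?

43.656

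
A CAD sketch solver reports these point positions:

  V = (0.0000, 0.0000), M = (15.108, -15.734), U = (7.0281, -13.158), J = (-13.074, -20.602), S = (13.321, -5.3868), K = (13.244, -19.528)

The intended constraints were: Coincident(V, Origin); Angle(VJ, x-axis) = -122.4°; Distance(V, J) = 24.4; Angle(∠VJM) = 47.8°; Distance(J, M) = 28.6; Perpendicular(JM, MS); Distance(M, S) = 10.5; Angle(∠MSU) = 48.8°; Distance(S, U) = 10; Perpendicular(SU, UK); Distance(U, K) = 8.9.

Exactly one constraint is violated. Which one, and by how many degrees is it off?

Perpendicular(SU, UK) — off by 6.70°.

V = (0.00, 0.00) ✓; VJ at -122.4° ✓; |VJ| = 24.40 ✓; ∠VJM = 47.80° ✓; |JM| = 28.60 ✓; ∠(JM, MS) = 90.00° ✓; |MS| = 10.50 ✓; ∠MSU = 48.80° ✓; |SU| = 10.00 ✓; ∠(SU, UK) = 83.30° ✗; |UK| = 8.900 ✓.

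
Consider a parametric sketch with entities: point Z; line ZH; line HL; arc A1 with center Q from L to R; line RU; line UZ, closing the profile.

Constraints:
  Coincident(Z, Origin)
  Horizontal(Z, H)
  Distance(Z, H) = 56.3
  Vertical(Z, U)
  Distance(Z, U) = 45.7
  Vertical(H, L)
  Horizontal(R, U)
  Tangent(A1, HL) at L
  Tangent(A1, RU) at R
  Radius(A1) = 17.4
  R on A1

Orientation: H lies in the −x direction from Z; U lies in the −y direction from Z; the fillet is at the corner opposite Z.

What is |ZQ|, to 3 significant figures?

48.1

Z is at the origin; Z and H share the same y with |ZH| = 56.3 and H on the −x side, so H = (-56.3, 0.00). Z and U share the same x with |ZU| = 45.7 and U on the −y side, so U = (0.00, -45.7). The virtual corner opposite Z is at (-56.3, -45.7). The tangent condition forces QL to be normal to HL and A1 meets RU tangentially, so QR is at right angles to RU, with radius 17.4, so the center Q sits 17.4 in from both sides at Q = (-38.9, -28.3). Then |ZQ| = |Q − Z| = 48.1.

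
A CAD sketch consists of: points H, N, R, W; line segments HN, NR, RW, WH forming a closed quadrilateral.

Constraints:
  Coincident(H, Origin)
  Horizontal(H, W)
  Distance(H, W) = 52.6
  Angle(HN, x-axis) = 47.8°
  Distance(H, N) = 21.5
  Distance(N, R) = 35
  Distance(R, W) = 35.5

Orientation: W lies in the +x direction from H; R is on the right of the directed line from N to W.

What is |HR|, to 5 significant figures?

28.665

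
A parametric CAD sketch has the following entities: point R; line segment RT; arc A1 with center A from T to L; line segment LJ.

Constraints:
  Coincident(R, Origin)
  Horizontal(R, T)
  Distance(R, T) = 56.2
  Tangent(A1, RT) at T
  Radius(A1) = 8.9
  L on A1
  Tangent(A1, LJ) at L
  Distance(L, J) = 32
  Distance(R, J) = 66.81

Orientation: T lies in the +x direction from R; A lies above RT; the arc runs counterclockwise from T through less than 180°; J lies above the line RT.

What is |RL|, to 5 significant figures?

65.582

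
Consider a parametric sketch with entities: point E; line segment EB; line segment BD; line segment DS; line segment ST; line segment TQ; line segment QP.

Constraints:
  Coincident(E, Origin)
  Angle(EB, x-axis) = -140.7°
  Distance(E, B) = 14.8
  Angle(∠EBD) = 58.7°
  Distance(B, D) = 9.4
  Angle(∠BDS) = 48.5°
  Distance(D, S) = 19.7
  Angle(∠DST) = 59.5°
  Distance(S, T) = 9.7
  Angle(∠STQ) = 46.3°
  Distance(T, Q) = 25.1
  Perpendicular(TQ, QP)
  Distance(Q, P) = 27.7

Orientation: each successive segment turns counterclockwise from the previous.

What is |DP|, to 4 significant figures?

41.73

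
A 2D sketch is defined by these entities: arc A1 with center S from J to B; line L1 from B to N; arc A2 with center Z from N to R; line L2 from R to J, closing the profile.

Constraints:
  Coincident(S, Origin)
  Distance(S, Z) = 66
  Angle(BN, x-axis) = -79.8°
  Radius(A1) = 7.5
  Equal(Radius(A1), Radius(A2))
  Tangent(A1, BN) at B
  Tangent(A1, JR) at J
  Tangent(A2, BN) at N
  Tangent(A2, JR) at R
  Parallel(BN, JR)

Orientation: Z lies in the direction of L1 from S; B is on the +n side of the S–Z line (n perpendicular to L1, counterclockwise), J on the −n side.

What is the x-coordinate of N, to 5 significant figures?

19.069

The slot axis is L1's direction at -79.8°, so u = (cos -79.8°, sin -79.8°) = (0.17708, -0.98420) and n = (−sin -79.8°, cos -79.8°) = (0.98420, 0.17708). S is at the origin and Z lies 66.0 along u from S, so Z = 66.0·u = (11.688, -64.957). Tangency of A1 to both parallel lines with radius 7.5 puts B and J at S ± 7.5·n: B = (7.3815, 1.3281), J = (-7.3815, -1.3281). Equal radii place N and R the same way about Z: N = Z + 7.5·n = (19.069, -63.629), R = Z − 7.5·n = (4.3061, -66.285). So N.x = 19.069.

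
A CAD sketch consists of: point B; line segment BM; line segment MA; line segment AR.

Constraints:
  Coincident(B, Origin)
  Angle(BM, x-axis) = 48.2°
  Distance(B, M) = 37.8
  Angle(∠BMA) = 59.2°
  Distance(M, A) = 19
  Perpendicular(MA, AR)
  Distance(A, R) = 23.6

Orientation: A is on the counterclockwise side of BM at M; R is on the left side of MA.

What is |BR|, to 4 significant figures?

8.876

B is at the origin; BM runs at 48.2° with length 37.8, so M = 37.8·(cos 48.2°, sin 48.2°) = (25.19, 28.18). ∠BMA = 59.2°, so MA runs at 48.2° + (180° − 59.2°) = 169.0° from the x-axis; with |MA| = 19.0, A = M + 19.0·(cos 169.0°, sin 169.0°) = (6.544, 31.80). MA is perpendicular to AR; with |AR| = 23.6 on the left of MA, R = A + 23.6·(-0.1908, -0.9816) = (2.041, 8.638). Then |BR| = |R − B| = 8.876.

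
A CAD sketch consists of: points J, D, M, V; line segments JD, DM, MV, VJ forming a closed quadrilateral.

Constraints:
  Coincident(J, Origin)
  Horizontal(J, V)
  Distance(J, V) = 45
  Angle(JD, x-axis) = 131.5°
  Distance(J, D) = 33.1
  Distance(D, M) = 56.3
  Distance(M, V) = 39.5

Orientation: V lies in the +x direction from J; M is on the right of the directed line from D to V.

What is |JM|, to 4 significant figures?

23.54

J is at the origin; J and V share the same y with |JV| = 45.0 and V in +x, so V = (45.0, 0). JD runs at 131.5° with |JD| = 33.1, so D = (-21.93, 24.79). M is determined by |DM| = 56.3 and |MV| = 39.5 together: it lies at the intersection of circle(D, 56.3) and circle(V, 39.5). With |DV| = 71.38, the foot of the radical line on DV is 46.96 from D and the perpendicular offset is √(56.3² − 46.96²) = 31.05. Taking the right-of-DV solution: M = (11.32, -20.64).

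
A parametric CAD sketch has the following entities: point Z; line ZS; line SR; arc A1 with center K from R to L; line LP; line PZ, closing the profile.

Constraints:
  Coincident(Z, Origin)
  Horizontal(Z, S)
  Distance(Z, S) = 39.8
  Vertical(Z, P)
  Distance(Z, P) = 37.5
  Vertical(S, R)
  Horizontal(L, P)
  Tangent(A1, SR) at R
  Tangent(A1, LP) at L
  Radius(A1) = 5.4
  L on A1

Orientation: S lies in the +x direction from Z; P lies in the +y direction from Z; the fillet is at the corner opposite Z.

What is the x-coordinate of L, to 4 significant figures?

34.40

Z is at the origin; Z and S share the same y with |ZS| = 39.8 and S on the +x side, so S = (39.80, 0.000). ZP is vertical with |ZP| = 37.5 and P on the +y side, so P = (0.000, 37.50). The virtual corner opposite Z is at (39.80, 37.50). Tangency of A1 to SR means the radius KR is perpendicular to SR and the tangent condition forces KL to be normal to LP, with radius 5.4, so the center K sits 5.4 in from both sides at K = (34.40, 32.10). That places the tangent points at R = (39.80, 32.10) on SR and L = (34.40, 37.50) on LP. So L.x = 34.40.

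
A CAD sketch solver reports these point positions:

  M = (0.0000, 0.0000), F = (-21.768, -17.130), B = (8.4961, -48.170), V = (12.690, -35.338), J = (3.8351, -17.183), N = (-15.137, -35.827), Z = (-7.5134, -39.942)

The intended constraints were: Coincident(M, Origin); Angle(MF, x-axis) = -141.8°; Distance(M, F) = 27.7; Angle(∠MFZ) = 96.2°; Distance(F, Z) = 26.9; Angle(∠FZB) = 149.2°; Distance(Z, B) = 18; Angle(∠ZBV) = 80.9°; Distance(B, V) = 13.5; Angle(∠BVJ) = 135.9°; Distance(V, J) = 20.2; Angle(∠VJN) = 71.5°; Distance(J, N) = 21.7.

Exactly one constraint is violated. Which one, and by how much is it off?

Distance(J, N) = 21.7 — off by 4.90.

M = (0.00, 0.00) ✓; MF at -141.8° ✓; |MF| = 27.70 ✓; ∠MFZ = 96.20° ✓; |FZ| = 26.90 ✓; ∠FZB = 149.2° ✓; |ZB| = 18.00 ✓; ∠ZBV = 80.90° ✓; |BV| = 13.50 ✓; ∠BVJ = 135.9° ✓; |VJ| = 20.20 ✓; ∠VJN = 71.50° ✓; |JN| = 26.60 ✗.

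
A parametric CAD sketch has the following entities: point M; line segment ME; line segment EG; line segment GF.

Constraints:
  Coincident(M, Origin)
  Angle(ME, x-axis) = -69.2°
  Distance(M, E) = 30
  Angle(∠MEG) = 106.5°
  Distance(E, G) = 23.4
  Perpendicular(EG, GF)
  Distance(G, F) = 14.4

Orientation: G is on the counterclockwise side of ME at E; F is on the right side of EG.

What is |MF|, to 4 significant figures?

53.69

∠MEG = 106.5°, so EG runs at -69.2° + (180° − 106.5°) = 4.300° from the x-axis; with |EG| = 23.4, G = E + 23.4·(cos 4.300°, sin 4.300°) = (33.99, -26.29). EG is perpendicular to GF; with |GF| = 14.4 on the right of EG, F = G + 14.4·(0.07498, -0.9972) = (35.07, -40.65). Then |MF| = |F − M| = 53.69.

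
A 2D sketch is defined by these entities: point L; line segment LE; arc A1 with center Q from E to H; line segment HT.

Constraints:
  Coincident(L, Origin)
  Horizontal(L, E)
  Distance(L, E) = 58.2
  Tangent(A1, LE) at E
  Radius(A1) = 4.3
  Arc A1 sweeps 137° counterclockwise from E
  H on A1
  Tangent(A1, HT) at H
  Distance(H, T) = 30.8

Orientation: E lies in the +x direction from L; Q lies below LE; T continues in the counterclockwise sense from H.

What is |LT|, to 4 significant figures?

82.83

L is at the origin; L and E share the same y with |LE| = 58.2 and E on the +x side, so E = (58.20, 0.000). Tangency of A1 to LE means the radius QE is perpendicular to LE, so Q = E + (0, -4.3) = (58.20, -4.300). On A1, E sits at bearing 90° from Q; a 137° counterclockwise sweep puts H at bearing 227°, so H = Q + 4.3·(cos 227°, sin 227°) = (55.27, -7.445). The tangent condition forces QH to be normal to HT, so HT runs along (−sin 227°, cos 227°); with |HT| = 30.8, T = (77.79, -28.45). Then |LT| = |T − L| = 82.83.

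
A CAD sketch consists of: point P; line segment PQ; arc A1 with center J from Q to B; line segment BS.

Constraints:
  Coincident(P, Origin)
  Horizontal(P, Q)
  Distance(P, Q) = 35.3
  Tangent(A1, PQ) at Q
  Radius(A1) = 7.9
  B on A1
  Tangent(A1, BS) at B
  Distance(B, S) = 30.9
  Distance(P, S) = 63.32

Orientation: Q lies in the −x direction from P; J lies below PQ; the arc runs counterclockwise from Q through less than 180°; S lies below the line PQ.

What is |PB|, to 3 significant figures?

43.0

Checks: |JB| = 7.900 ✓; ∠(JB, BS) = 90.00° ✓; |BS| = 30.90 ✓; |PS| = 63.32 ✓.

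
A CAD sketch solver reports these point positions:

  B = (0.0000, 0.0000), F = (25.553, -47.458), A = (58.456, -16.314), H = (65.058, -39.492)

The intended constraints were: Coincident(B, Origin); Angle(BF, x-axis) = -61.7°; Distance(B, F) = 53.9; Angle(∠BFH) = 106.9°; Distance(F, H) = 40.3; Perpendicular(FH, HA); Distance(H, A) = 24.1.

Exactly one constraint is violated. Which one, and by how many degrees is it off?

Perpendicular(FH, HA) — off by 4.50°.

B = (0.00, 0.00) ✓; BF at -61.70° ✓; |BF| = 53.90 ✓; ∠BFH = 106.9° ✓; |FH| = 40.30 ✓; ∠(FH, HA) = 94.50° ✗; |HA| = 24.10 ✓.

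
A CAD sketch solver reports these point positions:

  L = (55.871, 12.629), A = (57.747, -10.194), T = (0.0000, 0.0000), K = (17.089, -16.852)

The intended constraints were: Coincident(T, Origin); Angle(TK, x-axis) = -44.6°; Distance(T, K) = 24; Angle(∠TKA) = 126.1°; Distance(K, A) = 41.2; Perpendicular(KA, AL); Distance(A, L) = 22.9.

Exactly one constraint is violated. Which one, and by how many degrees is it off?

Perpendicular(KA, AL) — off by 4.60°.

T = (0.00, 0.00) ✓; TK at -44.60° ✓; |TK| = 24.00 ✓; ∠TKA = 126.1° ✓; |KA| = 41.20 ✓; ∠(KA, AL) = 85.40° ✗; |AL| = 22.90 ✓.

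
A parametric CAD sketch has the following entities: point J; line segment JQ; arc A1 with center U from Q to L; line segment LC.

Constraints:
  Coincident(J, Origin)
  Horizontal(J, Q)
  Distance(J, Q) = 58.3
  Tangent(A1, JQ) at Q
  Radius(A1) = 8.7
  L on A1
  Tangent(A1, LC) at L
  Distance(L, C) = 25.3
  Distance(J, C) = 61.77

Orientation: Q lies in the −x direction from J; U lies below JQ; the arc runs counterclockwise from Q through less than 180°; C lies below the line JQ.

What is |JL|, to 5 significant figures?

66.885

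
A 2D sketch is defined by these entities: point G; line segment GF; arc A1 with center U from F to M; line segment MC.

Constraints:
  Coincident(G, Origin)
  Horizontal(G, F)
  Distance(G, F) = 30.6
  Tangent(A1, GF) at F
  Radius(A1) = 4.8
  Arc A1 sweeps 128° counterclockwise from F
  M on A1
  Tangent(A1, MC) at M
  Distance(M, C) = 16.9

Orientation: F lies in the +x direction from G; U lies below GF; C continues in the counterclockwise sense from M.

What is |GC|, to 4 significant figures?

42.77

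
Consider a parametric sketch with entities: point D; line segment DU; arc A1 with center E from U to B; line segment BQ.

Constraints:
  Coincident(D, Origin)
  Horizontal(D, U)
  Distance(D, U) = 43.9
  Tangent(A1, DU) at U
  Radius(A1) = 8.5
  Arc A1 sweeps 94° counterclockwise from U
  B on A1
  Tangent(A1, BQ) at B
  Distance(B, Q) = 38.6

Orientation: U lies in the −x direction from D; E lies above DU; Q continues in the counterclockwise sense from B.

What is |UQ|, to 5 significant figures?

47.949

D is at the origin; D and U share the same y with |DU| = 43.9 and U on the −x side, so U = (-43.900, 0.0000). Tangency of A1 to DU means the radius EU is perpendicular to DU, so E = U + (0, 8.5) = (-43.900, 8.5000). On A1, U sits at bearing -90° from E; a 94° counterclockwise sweep puts B at bearing 4°, so B = E + 8.5·(cos 4°, sin 4°) = (-35.421, 9.0929). The tangent condition forces EB to be normal to BQ, so BQ runs along (−sin 4°, cos 4°); with |BQ| = 38.6, Q = (-38.113, 47.599). Then |UQ| = |Q − U| = 47.949.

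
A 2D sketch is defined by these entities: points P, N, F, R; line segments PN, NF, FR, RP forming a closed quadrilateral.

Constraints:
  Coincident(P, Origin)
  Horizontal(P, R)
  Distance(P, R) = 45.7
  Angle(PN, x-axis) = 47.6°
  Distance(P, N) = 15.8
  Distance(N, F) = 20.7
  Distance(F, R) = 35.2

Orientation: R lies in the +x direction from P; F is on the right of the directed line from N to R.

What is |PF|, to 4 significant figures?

14.74

Checks: |NF| = 20.70 ✓; |FR| = 35.20 ✓.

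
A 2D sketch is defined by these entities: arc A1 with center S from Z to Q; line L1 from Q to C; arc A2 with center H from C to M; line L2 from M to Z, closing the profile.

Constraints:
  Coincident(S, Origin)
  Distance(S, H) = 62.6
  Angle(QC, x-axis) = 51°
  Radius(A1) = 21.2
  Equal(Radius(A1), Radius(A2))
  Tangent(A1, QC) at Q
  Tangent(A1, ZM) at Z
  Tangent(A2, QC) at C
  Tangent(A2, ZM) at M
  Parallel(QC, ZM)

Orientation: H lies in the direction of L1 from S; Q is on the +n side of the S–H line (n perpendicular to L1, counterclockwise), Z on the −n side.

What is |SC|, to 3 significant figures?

66.1

The slot axis is L1's direction at 51.0°, so u = (cos 51.0°, sin 51.0°) = (0.629, 0.777) and n = (−sin 51.0°, cos 51.0°) = (-0.777, 0.629). S is at the origin and H lies 62.6 along u from S, so H = 62.6·u = (39.4, 48.6). Tangency of A1 to both parallel lines with radius 21.2 puts Q and Z at S ± 21.2·n: Q = (-16.5, 13.3), Z = (16.5, -13.3). Equal radii place C and M the same way about H: C = H + 21.2·n = (22.9, 62.0), M = H − 21.2·n = (55.9, 35.3). Then |SC| = |C − S| = 66.1.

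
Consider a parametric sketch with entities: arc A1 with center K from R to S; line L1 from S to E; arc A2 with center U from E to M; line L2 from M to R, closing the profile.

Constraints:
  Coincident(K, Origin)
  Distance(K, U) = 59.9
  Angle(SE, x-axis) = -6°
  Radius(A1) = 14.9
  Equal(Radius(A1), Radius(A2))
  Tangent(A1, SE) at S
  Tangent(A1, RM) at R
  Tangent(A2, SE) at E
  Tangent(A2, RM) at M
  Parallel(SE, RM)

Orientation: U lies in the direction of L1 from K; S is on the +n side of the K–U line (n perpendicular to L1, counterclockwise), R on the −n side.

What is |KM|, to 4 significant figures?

61.73

Tangency of A1 to both parallel lines with radius 14.9 puts S and R at K ± 14.9·n: S = (1.557, 14.82), R = (-1.557, -14.82). Equal radii place E and M the same way about U: E = U + 14.9·n = (61.13, 8.557), M = U − 14.9·n = (58.01, -21.08). Then |KM| = |M − K| = 61.73.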